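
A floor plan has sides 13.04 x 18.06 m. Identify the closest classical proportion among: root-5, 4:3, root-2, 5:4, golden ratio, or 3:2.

Ratio = 18.06 / 13.04 ≈ 1.385.
Distances: root-5 2.236 (Δ 0.851); 4:3 1.333 (Δ 0.052); root-2 1.414 (Δ 0.029); 5:4 1.250 (Δ 0.135); golden ratio 1.618 (Δ 0.233); 3:2 1.500 (Δ 0.115).

root-2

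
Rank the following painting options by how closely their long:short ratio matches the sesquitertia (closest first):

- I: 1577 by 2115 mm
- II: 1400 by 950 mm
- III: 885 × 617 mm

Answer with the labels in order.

I, III, II

Ratios: I = 2115 / 1577 ≈ 1.341; II = 1400 / 950 ≈ 1.474; III = 885 / 617 ≈ 1.434.
|Δ from 1.333|: I 0.008; II 0.141; III 0.101.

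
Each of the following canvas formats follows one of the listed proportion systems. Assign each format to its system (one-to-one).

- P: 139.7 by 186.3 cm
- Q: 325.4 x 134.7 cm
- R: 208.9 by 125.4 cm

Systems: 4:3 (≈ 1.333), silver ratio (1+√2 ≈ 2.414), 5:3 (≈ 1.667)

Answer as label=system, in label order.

Ratios: P ≈ 1.334; Q ≈ 2.416; R ≈ 1.666.
Targets: 4:3 ≈ 1.333; silver ratio ≈ 2.414; 5:3 ≈ 1.667.

P=4:3, Q=silver ratio, R=5:3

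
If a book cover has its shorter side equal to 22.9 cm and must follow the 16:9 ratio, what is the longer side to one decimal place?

16:9 ≈ 1.77778.
Longer side = 22.9 × 1.77778 ≈ 40.711 → 40.7 cm.

40.7 cm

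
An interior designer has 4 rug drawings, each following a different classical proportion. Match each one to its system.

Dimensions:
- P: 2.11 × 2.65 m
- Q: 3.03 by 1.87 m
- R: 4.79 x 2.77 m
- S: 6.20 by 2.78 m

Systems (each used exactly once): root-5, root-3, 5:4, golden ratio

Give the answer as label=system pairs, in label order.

P=5:4, Q=golden ratio, R=root-3, S=root-5

P = 2.65/2.11 ≈ 1.256 → 5:4 (1.250)
Q = 3.03/1.87 ≈ 1.620 → golden ratio (1.618)
R = 4.79/2.77 ≈ 1.729 → root-3 (1.732)
S = 6.20/2.78 ≈ 2.230 → root-5 (2.236)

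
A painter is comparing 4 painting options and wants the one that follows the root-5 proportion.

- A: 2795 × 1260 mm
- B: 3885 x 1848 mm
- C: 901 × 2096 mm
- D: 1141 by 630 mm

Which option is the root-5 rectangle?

Ratios (long/short): A ≈ 2.218; B ≈ 2.102; C ≈ 2.326; D ≈ 1.811.
root-5 ≈ 2.236; option A is nearest (Δ 0.018).

A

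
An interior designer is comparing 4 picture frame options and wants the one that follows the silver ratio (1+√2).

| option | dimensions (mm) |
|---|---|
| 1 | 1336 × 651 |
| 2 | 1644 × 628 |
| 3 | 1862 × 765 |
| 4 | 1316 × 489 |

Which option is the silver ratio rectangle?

3

Target silver ratio ≈ 2.414.
1: 2.052 (Δ0.362)  2: 2.618 (Δ0.204)  3: 2.434 (Δ0.020)  4: 2.691 (Δ0.277)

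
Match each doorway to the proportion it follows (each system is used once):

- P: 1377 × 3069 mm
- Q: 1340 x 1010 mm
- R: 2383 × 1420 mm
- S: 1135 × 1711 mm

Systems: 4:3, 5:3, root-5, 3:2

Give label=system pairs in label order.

P=root-5, Q=4:3, R=5:3, S=3:2

Ratios: P ≈ 2.229; Q ≈ 1.327; R ≈ 1.678; S ≈ 1.507.
Targets: 4:3 ≈ 1.333; 5:3 ≈ 1.667; root-5 ≈ 2.236; 3:2 ≈ 1.500.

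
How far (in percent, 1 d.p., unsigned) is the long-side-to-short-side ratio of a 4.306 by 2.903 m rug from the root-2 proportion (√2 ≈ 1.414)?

4.9%

Ratio = 4.306 / 2.903 ≈ 1.4833.
Ideal root-2 ≈ 1.4142. |1.4833 − 1.4142| / 1.4142 ≈ 4.89% → 4.9%.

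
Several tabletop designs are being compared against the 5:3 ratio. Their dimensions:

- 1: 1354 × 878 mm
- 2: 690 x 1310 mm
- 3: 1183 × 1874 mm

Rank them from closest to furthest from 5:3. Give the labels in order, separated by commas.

3, 1, 2

1: 1354/878 ≈ 1.542 → |1.542 − 1.667| = 0.125
2: 1310/690 ≈ 1.899 → |1.899 − 1.667| = 0.232
3: 1874/1183 ≈ 1.584 → |1.584 − 1.667| = 0.083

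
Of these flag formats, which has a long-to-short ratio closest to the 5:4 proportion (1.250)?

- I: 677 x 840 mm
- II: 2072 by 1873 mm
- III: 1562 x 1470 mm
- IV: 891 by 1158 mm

I

Target 5:4 ≈ 1.250.
I: 1.241 (Δ0.009)  II: 1.106 (Δ0.144)  III: 1.063 (Δ0.187)  IV: 1.300 (Δ0.050)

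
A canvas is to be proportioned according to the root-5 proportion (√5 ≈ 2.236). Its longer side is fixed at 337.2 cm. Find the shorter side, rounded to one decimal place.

150.8 cm

root-5 ≈ 2.23607.
Shorter side = 337.2 ÷ 2.23607 ≈ 150.800 → 150.8 cm.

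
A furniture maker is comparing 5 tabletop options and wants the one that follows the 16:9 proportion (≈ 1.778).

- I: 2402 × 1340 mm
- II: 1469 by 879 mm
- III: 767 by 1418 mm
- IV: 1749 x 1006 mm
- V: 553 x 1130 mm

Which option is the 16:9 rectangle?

I

Target 16:9 ≈ 1.778.
I: 1.793 (Δ0.015)  II: 1.671 (Δ0.107)  III: 1.849 (Δ0.071)  IV: 1.739 (Δ0.039)  V: 2.043 (Δ0.265)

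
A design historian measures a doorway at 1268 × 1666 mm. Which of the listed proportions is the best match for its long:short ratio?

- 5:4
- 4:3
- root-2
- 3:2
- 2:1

4:3

1666/1268 ≈ 1.314. Nearest candidates are 4:3 (1.333, off by 0.019) and 5:4 (1.250, off by 0.064).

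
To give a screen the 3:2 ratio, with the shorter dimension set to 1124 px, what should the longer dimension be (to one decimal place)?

3:2 = 1.50000.
Longer side = 1124 × 1.50000 ≈ 1686.000 → 1686.0 px.

1686.0 px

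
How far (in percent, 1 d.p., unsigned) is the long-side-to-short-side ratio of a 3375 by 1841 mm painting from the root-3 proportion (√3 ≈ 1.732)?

Ratio = 3375 / 1841 ≈ 1.8332.
Ideal root-3 ≈ 1.7321. |1.8332 − 1.7321| / 1.7321 ≈ 5.84% → 5.8%.

5.8%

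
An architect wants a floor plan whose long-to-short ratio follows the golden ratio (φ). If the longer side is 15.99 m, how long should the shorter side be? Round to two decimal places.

9.88 m

golden ratio ≈ 1.61803.
Shorter side = 15.99 ÷ 1.61803 ≈ 9.8824 → 9.88 m.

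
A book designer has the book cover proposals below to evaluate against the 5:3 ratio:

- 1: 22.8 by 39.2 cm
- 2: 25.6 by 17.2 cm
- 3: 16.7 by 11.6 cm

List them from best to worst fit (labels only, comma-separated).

Ratios: 1 = 39.2 / 22.8 ≈ 1.719; 2 = 25.6 / 17.2 ≈ 1.488; 3 = 16.7 / 11.6 ≈ 1.440.
|Δ from 1.667|: 1 0.052; 2 0.179; 3 0.227.

1, 2, 3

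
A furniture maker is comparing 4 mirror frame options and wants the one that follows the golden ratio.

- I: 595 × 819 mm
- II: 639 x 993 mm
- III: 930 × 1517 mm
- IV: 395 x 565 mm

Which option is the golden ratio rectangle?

Ratios (long/short): I ≈ 1.376; II ≈ 1.554; III ≈ 1.631; IV ≈ 1.430.
golden ratio ≈ 1.618; option III is nearest (Δ 0.013).

III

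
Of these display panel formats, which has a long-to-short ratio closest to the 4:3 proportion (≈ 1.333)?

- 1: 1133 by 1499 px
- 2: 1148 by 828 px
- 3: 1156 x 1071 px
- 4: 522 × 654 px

1

Ratios (long/short): 1 ≈ 1.323; 2 ≈ 1.386; 3 ≈ 1.079; 4 ≈ 1.253.
4:3 ≈ 1.333; option 1 is nearest (Δ 0.010).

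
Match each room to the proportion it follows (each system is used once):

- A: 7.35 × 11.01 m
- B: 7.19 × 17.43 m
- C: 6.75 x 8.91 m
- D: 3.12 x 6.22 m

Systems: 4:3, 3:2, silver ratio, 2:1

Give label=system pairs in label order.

Ratios: A ≈ 1.498; B ≈ 2.424; C ≈ 1.320; D ≈ 1.994.
Targets: 4:3 ≈ 1.333; 3:2 ≈ 1.500; silver ratio ≈ 2.414; 2:1 ≈ 2.000.

A=3:2, B=silver ratio, C=4:3, D=2:1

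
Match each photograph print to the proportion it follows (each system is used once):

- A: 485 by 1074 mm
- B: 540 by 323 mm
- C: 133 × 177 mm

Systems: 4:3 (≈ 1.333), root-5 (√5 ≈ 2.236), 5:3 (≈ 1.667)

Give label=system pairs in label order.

A = 1074/485 ≈ 2.214 → root-5 (2.236)
B = 540/323 ≈ 1.672 → 5:3 (1.667)
C = 177/133 ≈ 1.331 → 4:3 (1.333)

A=root-5, B=5:3, C=4:3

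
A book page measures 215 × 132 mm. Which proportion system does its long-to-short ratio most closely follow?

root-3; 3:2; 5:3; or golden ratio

golden ratio

215/132 ≈ 1.629. Nearest candidates are golden ratio (1.618, off by 0.011) and 5:3 (1.667, off by 0.038).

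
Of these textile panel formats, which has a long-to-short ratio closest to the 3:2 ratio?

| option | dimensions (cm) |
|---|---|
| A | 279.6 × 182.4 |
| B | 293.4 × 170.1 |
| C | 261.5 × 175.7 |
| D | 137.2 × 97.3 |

Ratios (long/short): A ≈ 1.533; B ≈ 1.725; C ≈ 1.488; D ≈ 1.410.
3:2 ≈ 1.500; option C is nearest (Δ 0.012).

C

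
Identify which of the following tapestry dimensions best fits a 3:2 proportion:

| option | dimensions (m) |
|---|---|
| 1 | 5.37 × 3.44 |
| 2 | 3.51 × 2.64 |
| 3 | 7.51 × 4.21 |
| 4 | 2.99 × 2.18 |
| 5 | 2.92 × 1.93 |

Target 3:2 ≈ 1.500.
1: 1.561 (Δ0.061)  2: 1.330 (Δ0.170)  3: 1.784 (Δ0.284)  4: 1.372 (Δ0.128)  5: 1.513 (Δ0.013)

5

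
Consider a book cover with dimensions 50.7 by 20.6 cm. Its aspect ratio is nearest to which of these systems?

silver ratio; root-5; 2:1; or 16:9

Ratio = 50.7 / 20.6 ≈ 2.461.
Distances: silver ratio 2.414 (Δ 0.047); root-5 2.236 (Δ 0.225); 2:1 2.000 (Δ 0.461); 16:9 1.778 (Δ 0.683).

silver ratio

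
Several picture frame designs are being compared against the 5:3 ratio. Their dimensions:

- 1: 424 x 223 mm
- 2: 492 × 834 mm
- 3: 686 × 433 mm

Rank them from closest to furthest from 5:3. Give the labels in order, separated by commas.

Ratios: 1 = 424 / 223 ≈ 1.901; 2 = 834 / 492 ≈ 1.695; 3 = 686 / 433 ≈ 1.584.
|Δ from 1.667|: 1 0.234; 2 0.028; 3 0.083.

2, 3, 1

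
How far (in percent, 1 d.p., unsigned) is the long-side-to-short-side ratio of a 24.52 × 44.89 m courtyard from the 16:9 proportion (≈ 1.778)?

3.0%

Ratio = 44.89 / 24.52 ≈ 1.8308.
Ideal 16:9 ≈ 1.7778. |1.8308 − 1.7778| / 1.7778 ≈ 2.98% → 3.0%.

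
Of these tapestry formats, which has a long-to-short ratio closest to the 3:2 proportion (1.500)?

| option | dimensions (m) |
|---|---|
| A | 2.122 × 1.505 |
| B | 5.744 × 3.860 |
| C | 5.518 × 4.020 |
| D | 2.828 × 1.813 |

Target 3:2 ≈ 1.500.
A: 1.410 (Δ0.090)  B: 1.488 (Δ0.012)  C: 1.373 (Δ0.127)  D: 1.560 (Δ0.060)

B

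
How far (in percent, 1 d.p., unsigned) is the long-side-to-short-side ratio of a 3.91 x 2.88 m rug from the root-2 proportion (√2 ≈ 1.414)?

Ratio = 3.91 / 2.88 ≈ 1.3576.
Ideal root-2 ≈ 1.4142. |1.3576 − 1.4142| / 1.4142 ≈ 4.00% → 4.0%.

4.0%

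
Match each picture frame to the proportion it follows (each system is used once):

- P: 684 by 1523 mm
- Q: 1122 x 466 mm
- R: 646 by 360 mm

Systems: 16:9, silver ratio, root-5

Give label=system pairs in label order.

P = 1523/684 ≈ 2.227 → root-5 (2.236)
Q = 1122/466 ≈ 2.408 → silver ratio (2.414)
R = 646/360 ≈ 1.794 → 16:9 (1.778)

P=root-5, Q=silver ratio, R=16:9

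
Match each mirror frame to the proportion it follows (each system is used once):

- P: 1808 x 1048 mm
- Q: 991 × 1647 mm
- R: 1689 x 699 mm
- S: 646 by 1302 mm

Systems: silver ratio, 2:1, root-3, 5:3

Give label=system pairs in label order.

P = 1808/1048 ≈ 1.725 → root-3 (1.732)
Q = 1647/991 ≈ 1.662 → 5:3 (1.667)
R = 1689/699 ≈ 2.416 → silver ratio (2.414)
S = 1302/646 ≈ 2.015 → 2:1 (2.000)

P=root-3, Q=5:3, R=silver ratio, S=2:1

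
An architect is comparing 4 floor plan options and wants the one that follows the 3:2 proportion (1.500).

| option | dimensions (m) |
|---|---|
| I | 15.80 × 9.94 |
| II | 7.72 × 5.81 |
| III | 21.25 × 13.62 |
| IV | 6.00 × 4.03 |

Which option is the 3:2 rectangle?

IV

Ratios (long/short): I ≈ 1.590; II ≈ 1.329; III ≈ 1.560; IV ≈ 1.489.
3:2 ≈ 1.500; option IV is nearest (Δ 0.011).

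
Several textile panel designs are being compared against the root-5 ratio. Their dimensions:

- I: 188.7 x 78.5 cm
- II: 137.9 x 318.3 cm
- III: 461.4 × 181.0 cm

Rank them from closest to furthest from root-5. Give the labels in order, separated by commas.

II, I, III

Ratios: I = 188.7 / 78.5 ≈ 2.404; II = 318.3 / 137.9 ≈ 2.308; III = 461.4 / 181.0 ≈ 2.549.
|Δ from 2.236|: I 0.168; II 0.072; III 0.313.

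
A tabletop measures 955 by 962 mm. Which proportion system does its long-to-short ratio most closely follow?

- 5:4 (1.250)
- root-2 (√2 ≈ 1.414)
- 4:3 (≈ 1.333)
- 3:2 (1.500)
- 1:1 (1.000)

1:1

Ratio = 962 / 955 ≈ 1.007.
Distances: 5:4 1.250 (Δ 0.243); root-2 1.414 (Δ 0.407); 4:3 1.333 (Δ 0.326); 3:2 1.500 (Δ 0.493); 1:1 1.000 (Δ 0.007).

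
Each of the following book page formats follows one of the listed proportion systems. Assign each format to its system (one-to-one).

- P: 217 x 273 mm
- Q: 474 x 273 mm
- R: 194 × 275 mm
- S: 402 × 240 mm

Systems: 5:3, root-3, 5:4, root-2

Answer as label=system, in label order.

P = 273/217 ≈ 1.258 → 5:4 (1.250)
Q = 474/273 ≈ 1.736 → root-3 (1.732)
R = 275/194 ≈ 1.418 → root-2 (1.414)
S = 402/240 ≈ 1.675 → 5:3 (1.667)

P=5:4, Q=root-3, R=root-2, S=5:3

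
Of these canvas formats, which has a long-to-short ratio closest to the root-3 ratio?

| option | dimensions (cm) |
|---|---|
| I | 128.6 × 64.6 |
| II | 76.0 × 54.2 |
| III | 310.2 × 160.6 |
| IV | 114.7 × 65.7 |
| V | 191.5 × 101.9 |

Ratios (long/short): I ≈ 1.991; II ≈ 1.402; III ≈ 1.932; IV ≈ 1.746; V ≈ 1.879.
root-3 ≈ 1.732; option IV is nearest (Δ 0.014).

IV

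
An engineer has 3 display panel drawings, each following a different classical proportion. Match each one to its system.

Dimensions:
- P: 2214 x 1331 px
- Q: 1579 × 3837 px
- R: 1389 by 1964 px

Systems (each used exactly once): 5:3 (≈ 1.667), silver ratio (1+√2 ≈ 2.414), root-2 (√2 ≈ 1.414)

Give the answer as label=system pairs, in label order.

P=5:3, Q=silver ratio, R=root-2

P = 2214/1331 ≈ 1.663 → 5:3 (1.667)
Q = 3837/1579 ≈ 2.430 → silver ratio (2.414)
R = 1964/1389 ≈ 1.414 → root-2 (1.414)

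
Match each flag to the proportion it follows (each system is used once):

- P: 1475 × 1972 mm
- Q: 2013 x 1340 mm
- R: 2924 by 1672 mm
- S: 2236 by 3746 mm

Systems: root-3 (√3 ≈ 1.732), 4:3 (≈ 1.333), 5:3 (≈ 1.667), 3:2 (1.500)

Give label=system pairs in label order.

P = 1972/1475 ≈ 1.337 → 4:3 (1.333)
Q = 2013/1340 ≈ 1.502 → 3:2 (1.500)
R = 2924/1672 ≈ 1.749 → root-3 (1.732)
S = 3746/2236 ≈ 1.675 → 5:3 (1.667)

P=4:3, Q=3:2, R=root-3, S=5:3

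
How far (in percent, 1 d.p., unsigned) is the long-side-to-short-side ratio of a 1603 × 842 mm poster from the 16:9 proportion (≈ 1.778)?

Ratio = 1603 / 842 ≈ 1.9038.
Ideal 16:9 ≈ 1.7778. |1.9038 − 1.7778| / 1.7778 ≈ 7.09% → 7.1%.

7.1%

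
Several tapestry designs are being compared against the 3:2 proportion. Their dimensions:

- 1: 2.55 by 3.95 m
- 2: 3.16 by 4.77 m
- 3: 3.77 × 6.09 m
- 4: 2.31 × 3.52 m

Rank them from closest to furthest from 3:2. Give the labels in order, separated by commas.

2, 4, 1, 3

Ratios: 1 = 3.95 / 2.55 ≈ 1.549; 2 = 4.77 / 3.16 ≈ 1.509; 3 = 6.09 / 3.77 ≈ 1.615; 4 = 3.52 / 2.31 ≈ 1.524.
|Δ from 1.500|: 1 0.049; 2 0.009; 3 0.115; 4 0.024.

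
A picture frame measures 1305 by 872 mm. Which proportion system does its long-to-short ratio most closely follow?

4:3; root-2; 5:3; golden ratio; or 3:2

3:2

Ratio = 1305 / 872 ≈ 1.497.
Distances: 4:3 1.333 (Δ 0.164); root-2 1.414 (Δ 0.083); 5:3 1.667 (Δ 0.170); golden ratio 1.618 (Δ 0.121); 3:2 1.500 (Δ 0.003).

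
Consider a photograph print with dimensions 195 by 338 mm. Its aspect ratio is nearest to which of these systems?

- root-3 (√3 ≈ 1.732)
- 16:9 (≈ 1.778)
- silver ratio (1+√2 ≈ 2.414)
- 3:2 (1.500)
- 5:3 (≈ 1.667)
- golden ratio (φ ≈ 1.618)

338/195 ≈ 1.733. Nearest candidates are root-3 (1.732, off by 0.001) and 16:9 (1.778, off by 0.045).

root-3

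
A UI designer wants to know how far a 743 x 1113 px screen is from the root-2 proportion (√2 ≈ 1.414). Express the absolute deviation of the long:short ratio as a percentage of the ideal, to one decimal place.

Ratio = 1113 / 743 ≈ 1.4980.
Ideal root-2 ≈ 1.4142. |1.4980 − 1.4142| / 1.4142 ≈ 5.93% → 5.9%.

5.9%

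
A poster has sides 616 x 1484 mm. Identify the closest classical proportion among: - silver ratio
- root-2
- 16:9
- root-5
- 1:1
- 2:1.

silver ratio

1484/616 ≈ 2.409. Nearest candidates are silver ratio (2.414, off by 0.005) and root-5 (2.236, off by 0.173).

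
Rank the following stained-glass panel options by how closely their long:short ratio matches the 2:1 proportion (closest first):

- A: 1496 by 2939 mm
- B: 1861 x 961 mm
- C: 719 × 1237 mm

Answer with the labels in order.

A, B, C

Ratios: A = 2939 / 1496 ≈ 1.965; B = 1861 / 961 ≈ 1.937; C = 1237 / 719 ≈ 1.720.
|Δ from 2.000|: A 0.035; B 0.063; C 0.280.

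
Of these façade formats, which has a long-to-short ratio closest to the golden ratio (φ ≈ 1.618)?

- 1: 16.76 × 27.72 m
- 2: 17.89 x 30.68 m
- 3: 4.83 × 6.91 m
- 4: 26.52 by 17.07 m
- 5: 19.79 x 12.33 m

Target golden ratio ≈ 1.618.
1: 1.654 (Δ0.036)  2: 1.715 (Δ0.097)  3: 1.431 (Δ0.187)  4: 1.554 (Δ0.064)  5: 1.605 (Δ0.013)

5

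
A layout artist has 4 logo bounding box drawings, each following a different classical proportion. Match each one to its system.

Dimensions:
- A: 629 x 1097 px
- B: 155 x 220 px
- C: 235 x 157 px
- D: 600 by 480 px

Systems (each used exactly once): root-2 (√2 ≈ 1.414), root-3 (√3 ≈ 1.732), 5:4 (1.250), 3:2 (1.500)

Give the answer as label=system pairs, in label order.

A=root-3, B=root-2, C=3:2, D=5:4

A = 1097/629 ≈ 1.744 → root-3 (1.732)
B = 220/155 ≈ 1.419 → root-2 (1.414)
C = 235/157 ≈ 1.497 → 3:2 (1.500)
D = 600/480 ≈ 1.250 → 5:4 (1.250)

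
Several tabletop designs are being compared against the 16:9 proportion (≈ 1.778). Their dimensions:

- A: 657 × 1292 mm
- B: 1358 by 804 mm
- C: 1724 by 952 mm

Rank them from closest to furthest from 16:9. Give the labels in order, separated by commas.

A: 1292/657 ≈ 1.967 → |1.967 − 1.778| = 0.189
B: 1358/804 ≈ 1.689 → |1.689 − 1.778| = 0.089
C: 1724/952 ≈ 1.811 → |1.811 − 1.778| = 0.033

C, B, A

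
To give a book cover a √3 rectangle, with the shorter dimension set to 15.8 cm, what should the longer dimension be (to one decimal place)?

27.4 cm

root-3 ≈ 1.73205.
Longer side = 15.8 × 1.73205 ≈ 27.366 → 27.4 cm.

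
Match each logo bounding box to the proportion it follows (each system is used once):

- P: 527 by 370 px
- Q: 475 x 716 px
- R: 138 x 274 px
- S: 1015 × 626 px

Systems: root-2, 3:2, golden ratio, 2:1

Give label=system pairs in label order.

P=root-2, Q=3:2, R=2:1, S=golden ratio

P = 527/370 ≈ 1.424 → root-2 (1.414)
Q = 716/475 ≈ 1.507 → 3:2 (1.500)
R = 274/138 ≈ 1.986 → 2:1 (2.000)
S = 1015/626 ≈ 1.621 → golden ratio (1.618)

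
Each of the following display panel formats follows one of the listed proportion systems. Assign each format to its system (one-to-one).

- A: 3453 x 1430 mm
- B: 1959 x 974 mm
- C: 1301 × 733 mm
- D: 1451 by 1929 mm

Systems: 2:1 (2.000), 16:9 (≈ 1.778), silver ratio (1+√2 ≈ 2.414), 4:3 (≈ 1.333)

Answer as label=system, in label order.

A=silver ratio, B=2:1, C=16:9, D=4:3

A = 3453/1430 ≈ 2.415 → silver ratio (2.414)
B = 1959/974 ≈ 2.011 → 2:1 (2.000)
C = 1301/733 ≈ 1.775 → 16:9 (1.778)
D = 1929/1451 ≈ 1.329 → 4:3 (1.333)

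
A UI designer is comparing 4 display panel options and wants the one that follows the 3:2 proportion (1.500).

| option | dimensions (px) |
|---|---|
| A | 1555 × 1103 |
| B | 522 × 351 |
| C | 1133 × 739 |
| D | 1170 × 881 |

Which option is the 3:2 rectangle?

Ratios (long/short): A ≈ 1.410; B ≈ 1.487; C ≈ 1.533; D ≈ 1.328.
3:2 ≈ 1.500; option B is nearest (Δ 0.013).

B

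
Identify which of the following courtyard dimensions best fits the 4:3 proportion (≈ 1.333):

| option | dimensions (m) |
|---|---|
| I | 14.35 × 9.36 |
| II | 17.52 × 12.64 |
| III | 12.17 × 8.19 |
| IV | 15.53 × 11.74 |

IV

Target 4:3 ≈ 1.333.
I: 1.533 (Δ0.200)  II: 1.386 (Δ0.053)  III: 1.486 (Δ0.153)  IV: 1.323 (Δ0.010)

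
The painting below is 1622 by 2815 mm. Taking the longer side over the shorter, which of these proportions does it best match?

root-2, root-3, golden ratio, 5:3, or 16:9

2815/1622 ≈ 1.736. Nearest candidates are root-3 (1.732, off by 0.004) and 16:9 (1.778, off by 0.042).

root-3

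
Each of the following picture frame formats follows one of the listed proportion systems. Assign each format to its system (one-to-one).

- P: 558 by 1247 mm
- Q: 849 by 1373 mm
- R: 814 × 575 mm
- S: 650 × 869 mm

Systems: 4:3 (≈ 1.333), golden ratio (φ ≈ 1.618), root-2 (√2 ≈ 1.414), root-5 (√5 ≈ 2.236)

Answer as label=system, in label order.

P=root-5, Q=golden ratio, R=root-2, S=4:3

P = 1247/558 ≈ 2.235 → root-5 (2.236)
Q = 1373/849 ≈ 1.617 → golden ratio (1.618)
R = 814/575 ≈ 1.416 → root-2 (1.414)
S = 869/650 ≈ 1.337 → 4:3 (1.333)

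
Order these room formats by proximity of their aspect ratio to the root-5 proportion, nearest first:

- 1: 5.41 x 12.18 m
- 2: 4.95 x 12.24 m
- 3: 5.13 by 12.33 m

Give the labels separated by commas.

Ratios: 1 = 12.18 / 5.41 ≈ 2.251; 2 = 12.24 / 4.95 ≈ 2.473; 3 = 12.33 / 5.13 ≈ 2.404.
|Δ from 2.236|: 1 0.015; 2 0.237; 3 0.168.

1, 3, 2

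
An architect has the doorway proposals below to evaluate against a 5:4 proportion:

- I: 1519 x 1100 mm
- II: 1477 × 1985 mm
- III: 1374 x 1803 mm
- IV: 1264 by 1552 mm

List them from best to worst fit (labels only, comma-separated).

IV, III, II, I

Ratios: I = 1519 / 1100 ≈ 1.381; II = 1985 / 1477 ≈ 1.344; III = 1803 / 1374 ≈ 1.312; IV = 1552 / 1264 ≈ 1.228.
|Δ from 1.250|: I 0.131; II 0.094; III 0.062; IV 0.022.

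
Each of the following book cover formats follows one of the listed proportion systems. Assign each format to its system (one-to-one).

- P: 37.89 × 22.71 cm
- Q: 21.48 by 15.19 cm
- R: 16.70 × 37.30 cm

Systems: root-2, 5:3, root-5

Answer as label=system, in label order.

P=5:3, Q=root-2, R=root-5

Ratios: P ≈ 1.668; Q ≈ 1.414; R ≈ 2.234.
Targets: root-2 ≈ 1.414; 5:3 ≈ 1.667; root-5 ≈ 2.236.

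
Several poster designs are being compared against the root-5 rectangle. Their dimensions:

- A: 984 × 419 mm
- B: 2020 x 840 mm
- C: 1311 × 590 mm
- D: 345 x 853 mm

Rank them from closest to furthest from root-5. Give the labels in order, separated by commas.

C, A, B, D

Ratios: A = 984 / 419 ≈ 2.348; B = 2020 / 840 ≈ 2.405; C = 1311 / 590 ≈ 2.222; D = 853 / 345 ≈ 2.472.
|Δ from 2.236|: A 0.112; B 0.169; C 0.014; D 0.236.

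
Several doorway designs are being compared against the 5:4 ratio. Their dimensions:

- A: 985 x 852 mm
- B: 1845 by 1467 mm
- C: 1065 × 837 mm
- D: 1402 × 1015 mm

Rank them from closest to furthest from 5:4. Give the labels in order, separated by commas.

B, C, A, D

Ratios: A = 985 / 852 ≈ 1.156; B = 1845 / 1467 ≈ 1.258; C = 1065 / 837 ≈ 1.272; D = 1402 / 1015 ≈ 1.381.
|Δ from 1.250|: A 0.094; B 0.008; C 0.022; D 0.131.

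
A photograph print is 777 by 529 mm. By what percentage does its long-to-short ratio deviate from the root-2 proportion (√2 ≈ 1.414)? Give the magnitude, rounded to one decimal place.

Ratio = 777 / 529 ≈ 1.4688.
Ideal root-2 ≈ 1.4142. |1.4688 − 1.4142| / 1.4142 ≈ 3.86% → 3.9%.

3.9%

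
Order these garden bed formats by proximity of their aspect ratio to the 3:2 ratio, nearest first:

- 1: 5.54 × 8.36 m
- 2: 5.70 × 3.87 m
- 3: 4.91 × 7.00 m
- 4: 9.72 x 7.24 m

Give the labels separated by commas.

Ratios: 1 = 8.36 / 5.54 ≈ 1.509; 2 = 5.70 / 3.87 ≈ 1.473; 3 = 7.00 / 4.91 ≈ 1.426; 4 = 9.72 / 7.24 ≈ 1.343.
|Δ from 1.500|: 1 0.009; 2 0.027; 3 0.074; 4 0.157.

1, 2, 3, 4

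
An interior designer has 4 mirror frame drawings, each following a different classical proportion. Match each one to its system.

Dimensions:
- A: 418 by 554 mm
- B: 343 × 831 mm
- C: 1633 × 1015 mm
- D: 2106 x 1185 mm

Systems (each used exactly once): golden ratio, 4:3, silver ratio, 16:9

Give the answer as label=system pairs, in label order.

Ratios: A ≈ 1.325; B ≈ 2.423; C ≈ 1.609; D ≈ 1.777.
Targets: golden ratio ≈ 1.618; 4:3 ≈ 1.333; silver ratio ≈ 2.414; 16:9 ≈ 1.778.

A=4:3, B=silver ratio, C=golden ratio, D=16:9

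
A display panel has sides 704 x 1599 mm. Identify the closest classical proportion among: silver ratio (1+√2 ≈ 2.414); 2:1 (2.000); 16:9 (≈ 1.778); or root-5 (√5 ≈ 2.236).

root-5

1599/704 ≈ 2.271. Nearest candidates are root-5 (2.236, off by 0.035) and silver ratio (2.414, off by 0.143).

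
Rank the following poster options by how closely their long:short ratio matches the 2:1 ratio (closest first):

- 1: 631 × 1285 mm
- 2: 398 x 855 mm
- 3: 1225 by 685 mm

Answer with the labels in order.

1, 2, 3

1: 1285/631 ≈ 2.036 → |2.036 − 2.000| = 0.036
2: 855/398 ≈ 2.148 → |2.148 − 2.000| = 0.148
3: 1225/685 ≈ 1.788 → |1.788 − 2.000| = 0.212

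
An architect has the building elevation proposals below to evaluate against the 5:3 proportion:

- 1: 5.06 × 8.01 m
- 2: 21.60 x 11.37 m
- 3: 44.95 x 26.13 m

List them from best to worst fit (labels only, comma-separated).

1: 8.01/5.06 ≈ 1.583 → |1.583 − 1.667| = 0.084
2: 21.60/11.37 ≈ 1.900 → |1.900 − 1.667| = 0.233
3: 44.95/26.13 ≈ 1.720 → |1.720 − 1.667| = 0.053

3, 1, 2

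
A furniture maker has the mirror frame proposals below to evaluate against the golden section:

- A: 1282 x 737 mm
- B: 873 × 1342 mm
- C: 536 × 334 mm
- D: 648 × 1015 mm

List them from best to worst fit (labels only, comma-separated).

C, D, B, A

A: 1282/737 ≈ 1.739 → |1.739 − 1.618| = 0.121
B: 1342/873 ≈ 1.537 → |1.537 − 1.618| = 0.081
C: 536/334 ≈ 1.605 → |1.605 − 1.618| = 0.013
D: 1015/648 ≈ 1.566 → |1.566 − 1.618| = 0.052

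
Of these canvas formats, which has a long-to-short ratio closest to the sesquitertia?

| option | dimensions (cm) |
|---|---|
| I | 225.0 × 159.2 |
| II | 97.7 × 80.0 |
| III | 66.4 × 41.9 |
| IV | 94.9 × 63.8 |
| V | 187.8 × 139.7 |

V

Target 4:3 ≈ 1.333.
I: 1.413 (Δ0.080)  II: 1.221 (Δ0.112)  III: 1.585 (Δ0.252)  IV: 1.487 (Δ0.154)  V: 1.344 (Δ0.011)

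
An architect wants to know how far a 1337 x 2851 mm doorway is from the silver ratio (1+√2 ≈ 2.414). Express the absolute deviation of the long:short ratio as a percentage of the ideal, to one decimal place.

Ratio = 2851 / 1337 ≈ 2.1324.
Ideal silver ratio ≈ 2.4142. |2.1324 − 2.4142| / 2.4142 ≈ 11.67% → 11.7%.

11.7%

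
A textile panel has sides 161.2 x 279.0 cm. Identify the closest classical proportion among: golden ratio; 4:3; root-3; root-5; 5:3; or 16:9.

279.0/161.2 ≈ 1.731. Nearest candidates are root-3 (1.732, off by 0.001) and 16:9 (1.778, off by 0.047).

root-3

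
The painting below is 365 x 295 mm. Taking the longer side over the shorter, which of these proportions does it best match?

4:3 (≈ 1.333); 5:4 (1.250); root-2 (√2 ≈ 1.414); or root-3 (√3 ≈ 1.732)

5:4

Ratio = 365 / 295 ≈ 1.237.
Distances: 4:3 1.333 (Δ 0.096); 5:4 1.250 (Δ 0.013); root-2 1.414 (Δ 0.177); root-3 1.732 (Δ 0.495).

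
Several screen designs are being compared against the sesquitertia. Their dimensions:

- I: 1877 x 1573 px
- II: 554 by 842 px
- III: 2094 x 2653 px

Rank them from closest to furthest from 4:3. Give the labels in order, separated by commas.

III, I, II

Ratios: I = 1877 / 1573 ≈ 1.193; II = 842 / 554 ≈ 1.520; III = 2653 / 2094 ≈ 1.267.
|Δ from 1.333|: I 0.140; II 0.187; III 0.066.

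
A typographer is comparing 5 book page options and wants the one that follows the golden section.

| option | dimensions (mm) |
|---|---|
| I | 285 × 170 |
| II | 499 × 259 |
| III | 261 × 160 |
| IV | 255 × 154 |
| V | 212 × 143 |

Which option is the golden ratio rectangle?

III

Ratios (long/short): I ≈ 1.676; II ≈ 1.927; III ≈ 1.631; IV ≈ 1.656; V ≈ 1.483.
golden ratio ≈ 1.618; option III is nearest (Δ 0.013).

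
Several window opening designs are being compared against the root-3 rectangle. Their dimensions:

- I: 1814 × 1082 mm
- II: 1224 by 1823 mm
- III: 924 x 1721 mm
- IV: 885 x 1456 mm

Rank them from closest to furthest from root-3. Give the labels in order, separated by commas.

I, IV, III, II

Ratios: I = 1814 / 1082 ≈ 1.677; II = 1823 / 1224 ≈ 1.489; III = 1721 / 924 ≈ 1.863; IV = 1456 / 885 ≈ 1.645.
|Δ from 1.732|: I 0.055; II 0.243; III 0.131; IV 0.087.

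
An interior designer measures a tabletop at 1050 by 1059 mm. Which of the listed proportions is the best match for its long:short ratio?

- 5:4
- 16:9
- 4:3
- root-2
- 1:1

1:1

1059/1050 ≈ 1.009. Nearest candidates are 1:1 (1.000, off by 0.009) and 5:4 (1.250, off by 0.241).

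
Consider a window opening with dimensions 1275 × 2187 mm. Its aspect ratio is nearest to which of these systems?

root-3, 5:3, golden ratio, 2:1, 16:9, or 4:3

root-3

2187/1275 ≈ 1.715. Nearest candidates are root-3 (1.732, off by 0.017) and 5:3 (1.667, off by 0.048).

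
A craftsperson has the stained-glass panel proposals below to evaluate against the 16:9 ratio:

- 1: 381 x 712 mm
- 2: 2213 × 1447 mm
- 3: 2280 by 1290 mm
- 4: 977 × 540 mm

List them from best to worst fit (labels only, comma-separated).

3, 4, 1, 2

Ratios: 1 = 712 / 381 ≈ 1.869; 2 = 2213 / 1447 ≈ 1.529; 3 = 2280 / 1290 ≈ 1.767; 4 = 977 / 540 ≈ 1.809.
|Δ from 1.778|: 1 0.091; 2 0.249; 3 0.011; 4 0.031.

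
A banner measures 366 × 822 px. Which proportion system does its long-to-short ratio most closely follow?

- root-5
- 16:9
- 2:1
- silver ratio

root-5

822/366 ≈ 2.246. Nearest candidates are root-5 (2.236, off by 0.010) and silver ratio (2.414, off by 0.168).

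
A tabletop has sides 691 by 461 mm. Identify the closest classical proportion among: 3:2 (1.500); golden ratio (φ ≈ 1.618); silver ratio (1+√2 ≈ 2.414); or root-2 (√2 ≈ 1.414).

3:2

691/461 ≈ 1.499. Nearest candidates are 3:2 (1.500, off by 0.001) and root-2 (1.414, off by 0.085).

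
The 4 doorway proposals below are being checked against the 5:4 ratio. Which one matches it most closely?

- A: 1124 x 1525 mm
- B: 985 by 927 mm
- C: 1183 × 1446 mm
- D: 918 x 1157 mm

D

Target 5:4 ≈ 1.250.
A: 1.357 (Δ0.107)  B: 1.063 (Δ0.187)  C: 1.222 (Δ0.028)  D: 1.260 (Δ0.010)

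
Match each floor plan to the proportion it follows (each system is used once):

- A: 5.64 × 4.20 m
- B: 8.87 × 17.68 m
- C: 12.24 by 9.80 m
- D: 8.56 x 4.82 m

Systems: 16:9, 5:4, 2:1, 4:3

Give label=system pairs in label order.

A=4:3, B=2:1, C=5:4, D=16:9

Ratios: A ≈ 1.343; B ≈ 1.993; C ≈ 1.249; D ≈ 1.776.
Targets: 16:9 ≈ 1.778; 5:4 ≈ 1.250; 2:1 ≈ 2.000; 4:3 ≈ 1.333.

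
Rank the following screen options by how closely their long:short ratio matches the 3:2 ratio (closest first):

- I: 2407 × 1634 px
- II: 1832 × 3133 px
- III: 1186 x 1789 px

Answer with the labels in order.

Ratios: I = 2407 / 1634 ≈ 1.473; II = 3133 / 1832 ≈ 1.710; III = 1789 / 1186 ≈ 1.508.
|Δ from 1.500|: I 0.027; II 0.210; III 0.008.

III, I, II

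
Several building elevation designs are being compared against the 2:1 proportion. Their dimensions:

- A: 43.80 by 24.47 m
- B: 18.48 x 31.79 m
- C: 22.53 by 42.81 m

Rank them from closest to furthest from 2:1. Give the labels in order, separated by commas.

Ratios: A = 43.80 / 24.47 ≈ 1.790; B = 31.79 / 18.48 ≈ 1.720; C = 42.81 / 22.53 ≈ 1.900.
|Δ from 2.000|: A 0.210; B 0.280; C 0.100.

C, A, B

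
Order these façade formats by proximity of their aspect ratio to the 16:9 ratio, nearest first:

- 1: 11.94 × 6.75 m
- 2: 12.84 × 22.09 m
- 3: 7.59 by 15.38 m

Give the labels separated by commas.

1, 2, 3

1: 11.94/6.75 ≈ 1.769 → |1.769 − 1.778| = 0.009
2: 22.09/12.84 ≈ 1.720 → |1.720 − 1.778| = 0.058
3: 15.38/7.59 ≈ 2.026 → |2.026 − 1.778| = 0.248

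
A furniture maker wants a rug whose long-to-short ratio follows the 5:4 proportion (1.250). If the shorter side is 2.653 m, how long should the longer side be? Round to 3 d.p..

3.316 m

5:4 = 1.25000.
Longer side = 2.653 × 1.25000 ≈ 3.31625 → 3.316 m.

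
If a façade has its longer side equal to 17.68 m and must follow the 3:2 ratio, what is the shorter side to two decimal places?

3:2 = 1.50000.
Shorter side = 17.68 ÷ 1.50000 ≈ 11.7867 → 11.79 m.

11.79 m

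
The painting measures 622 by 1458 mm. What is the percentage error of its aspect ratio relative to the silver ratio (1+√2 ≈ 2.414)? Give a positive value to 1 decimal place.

2.9%

Ratio = 1458 / 622 ≈ 2.3441.
Ideal silver ratio ≈ 2.4142. |2.3441 − 2.4142| / 2.4142 ≈ 2.90% → 2.9%.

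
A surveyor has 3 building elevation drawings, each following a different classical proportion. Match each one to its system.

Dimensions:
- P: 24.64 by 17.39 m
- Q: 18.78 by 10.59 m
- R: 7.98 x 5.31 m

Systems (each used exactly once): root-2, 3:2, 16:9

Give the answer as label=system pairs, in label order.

P=root-2, Q=16:9, R=3:2

Ratios: P ≈ 1.417; Q ≈ 1.773; R ≈ 1.503.
Targets: root-2 ≈ 1.414; 3:2 ≈ 1.500; 16:9 ≈ 1.778.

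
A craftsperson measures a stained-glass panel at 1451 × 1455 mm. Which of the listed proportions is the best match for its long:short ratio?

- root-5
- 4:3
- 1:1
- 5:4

Ratio = 1455 / 1451 ≈ 1.003.
Distances: root-5 2.236 (Δ 1.233); 4:3 1.333 (Δ 0.330); 1:1 1.000 (Δ 0.003); 5:4 1.250 (Δ 0.247).

1:1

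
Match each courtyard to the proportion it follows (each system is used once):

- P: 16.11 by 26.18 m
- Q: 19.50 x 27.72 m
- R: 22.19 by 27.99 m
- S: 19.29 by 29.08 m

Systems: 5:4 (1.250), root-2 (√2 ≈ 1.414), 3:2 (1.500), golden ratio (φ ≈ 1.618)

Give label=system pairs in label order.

P=golden ratio, Q=root-2, R=5:4, S=3:2

P = 26.18/16.11 ≈ 1.625 → golden ratio (1.618)
Q = 27.72/19.50 ≈ 1.422 → root-2 (1.414)
R = 27.99/22.19 ≈ 1.261 → 5:4 (1.250)
S = 29.08/19.29 ≈ 1.508 → 3:2 (1.500)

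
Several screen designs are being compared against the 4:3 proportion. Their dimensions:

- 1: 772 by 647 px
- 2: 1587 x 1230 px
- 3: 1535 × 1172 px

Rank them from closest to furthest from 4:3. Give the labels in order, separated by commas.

Ratios: 1 = 772 / 647 ≈ 1.193; 2 = 1587 / 1230 ≈ 1.290; 3 = 1535 / 1172 ≈ 1.310.
|Δ from 1.333|: 1 0.140; 2 0.043; 3 0.023.

3, 2, 1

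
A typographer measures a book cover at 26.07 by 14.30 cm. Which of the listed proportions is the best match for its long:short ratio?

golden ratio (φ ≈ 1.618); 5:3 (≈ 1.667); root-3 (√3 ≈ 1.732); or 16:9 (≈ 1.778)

16:9

Ratio = 26.07 / 14.30 ≈ 1.823.
Distances: golden ratio 1.618 (Δ 0.205); 5:3 1.667 (Δ 0.156); root-3 1.732 (Δ 0.091); 16:9 1.778 (Δ 0.045).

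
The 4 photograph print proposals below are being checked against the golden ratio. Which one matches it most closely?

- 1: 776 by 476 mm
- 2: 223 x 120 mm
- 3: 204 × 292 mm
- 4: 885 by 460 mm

1

Target golden ratio ≈ 1.618.
1: 1.630 (Δ0.012)  2: 1.858 (Δ0.240)  3: 1.431 (Δ0.187)  4: 1.924 (Δ0.306)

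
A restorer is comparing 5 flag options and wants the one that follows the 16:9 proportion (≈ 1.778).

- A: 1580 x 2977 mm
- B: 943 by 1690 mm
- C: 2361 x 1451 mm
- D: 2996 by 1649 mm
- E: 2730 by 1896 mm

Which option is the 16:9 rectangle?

B

Ratios (long/short): A ≈ 1.884; B ≈ 1.792; C ≈ 1.627; D ≈ 1.817; E ≈ 1.440.
16:9 ≈ 1.778; option B is nearest (Δ 0.014).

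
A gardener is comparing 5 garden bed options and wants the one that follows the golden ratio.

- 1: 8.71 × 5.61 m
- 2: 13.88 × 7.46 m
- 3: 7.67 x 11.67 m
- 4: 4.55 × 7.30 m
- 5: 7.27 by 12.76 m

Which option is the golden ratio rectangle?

4

Target golden ratio ≈ 1.618.
1: 1.553 (Δ0.065)  2: 1.861 (Δ0.243)  3: 1.522 (Δ0.096)  4: 1.604 (Δ0.014)  5: 1.755 (Δ0.137)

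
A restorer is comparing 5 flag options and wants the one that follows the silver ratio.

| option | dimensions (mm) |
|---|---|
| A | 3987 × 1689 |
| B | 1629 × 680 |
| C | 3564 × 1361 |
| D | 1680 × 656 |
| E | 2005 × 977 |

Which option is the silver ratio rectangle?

Ratios (long/short): A ≈ 2.361; B ≈ 2.396; C ≈ 2.619; D ≈ 2.561; E ≈ 2.052.
silver ratio ≈ 2.414; option B is nearest (Δ 0.018).

B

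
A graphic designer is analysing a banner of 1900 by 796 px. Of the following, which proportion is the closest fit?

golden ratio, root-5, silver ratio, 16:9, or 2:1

Ratio = 1900 / 796 ≈ 2.387.
Distances: golden ratio 1.618 (Δ 0.769); root-5 2.236 (Δ 0.151); silver ratio 2.414 (Δ 0.027); 16:9 1.778 (Δ 0.609); 2:1 2.000 (Δ 0.387).

silver ratio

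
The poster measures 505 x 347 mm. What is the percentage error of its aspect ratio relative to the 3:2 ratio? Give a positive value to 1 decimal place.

3.0%

Ratio = 505 / 347 ≈ 1.4553.
Ideal 3:2 = 1.5000. |1.4553 − 1.5000| / 1.5000 ≈ 2.98% → 3.0%.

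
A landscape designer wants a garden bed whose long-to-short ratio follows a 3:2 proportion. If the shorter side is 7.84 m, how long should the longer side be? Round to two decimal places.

3:2 = 1.50000.
Longer side = 7.84 × 1.50000 ≈ 11.7600 → 11.76 m.

11.76 m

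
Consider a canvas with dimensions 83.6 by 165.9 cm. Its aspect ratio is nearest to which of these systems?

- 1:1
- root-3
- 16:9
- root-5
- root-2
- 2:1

2:1

165.9/83.6 ≈ 1.984. Nearest candidates are 2:1 (2.000, off by 0.016) and 16:9 (1.778, off by 0.206).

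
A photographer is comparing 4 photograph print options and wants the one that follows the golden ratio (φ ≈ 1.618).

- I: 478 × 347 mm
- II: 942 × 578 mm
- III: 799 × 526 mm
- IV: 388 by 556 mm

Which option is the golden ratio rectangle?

II

Ratios (long/short): I ≈ 1.378; II ≈ 1.630; III ≈ 1.519; IV ≈ 1.433.
golden ratio ≈ 1.618; option II is nearest (Δ 0.012).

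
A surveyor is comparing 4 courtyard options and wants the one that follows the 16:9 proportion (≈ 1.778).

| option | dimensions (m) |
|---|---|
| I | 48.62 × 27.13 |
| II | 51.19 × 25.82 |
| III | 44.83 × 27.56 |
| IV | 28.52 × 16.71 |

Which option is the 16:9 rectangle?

I

Target 16:9 ≈ 1.778.
I: 1.792 (Δ0.014)  II: 1.983 (Δ0.205)  III: 1.627 (Δ0.151)  IV: 1.707 (Δ0.071)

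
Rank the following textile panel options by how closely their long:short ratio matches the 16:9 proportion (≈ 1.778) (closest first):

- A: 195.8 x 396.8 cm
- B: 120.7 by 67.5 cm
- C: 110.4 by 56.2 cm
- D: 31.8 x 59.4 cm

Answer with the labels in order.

A: 396.8/195.8 ≈ 2.027 → |2.027 − 1.778| = 0.249
B: 120.7/67.5 ≈ 1.788 → |1.788 − 1.778| = 0.010
C: 110.4/56.2 ≈ 1.964 → |1.964 − 1.778| = 0.186
D: 59.4/31.8 ≈ 1.868 → |1.868 − 1.778| = 0.090

B, D, C, A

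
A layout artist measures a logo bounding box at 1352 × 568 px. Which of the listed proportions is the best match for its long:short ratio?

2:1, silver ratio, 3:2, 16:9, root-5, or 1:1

1352/568 ≈ 2.380. Nearest candidates are silver ratio (2.414, off by 0.034) and root-5 (2.236, off by 0.144).

silver ratio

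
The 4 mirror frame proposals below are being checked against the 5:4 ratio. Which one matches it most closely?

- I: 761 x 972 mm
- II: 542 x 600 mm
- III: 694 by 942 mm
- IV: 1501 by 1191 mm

Target 5:4 ≈ 1.250.
I: 1.277 (Δ0.027)  II: 1.107 (Δ0.143)  III: 1.357 (Δ0.107)  IV: 1.260 (Δ0.010)

IV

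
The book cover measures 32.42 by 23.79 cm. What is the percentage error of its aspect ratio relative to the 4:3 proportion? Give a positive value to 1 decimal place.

2.2%

Ratio = 32.42 / 23.79 ≈ 1.3628.
Ideal 4:3 ≈ 1.3333. |1.3628 − 1.3333| / 1.3333 ≈ 2.21% → 2.2%.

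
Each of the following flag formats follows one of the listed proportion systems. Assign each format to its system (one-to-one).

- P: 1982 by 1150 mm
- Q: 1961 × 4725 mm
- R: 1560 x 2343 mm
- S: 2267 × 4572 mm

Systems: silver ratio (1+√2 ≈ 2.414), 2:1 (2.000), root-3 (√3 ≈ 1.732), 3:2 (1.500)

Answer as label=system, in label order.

P=root-3, Q=silver ratio, R=3:2, S=2:1

Ratios: P ≈ 1.723; Q ≈ 2.409; R ≈ 1.502; S ≈ 2.017.
Targets: silver ratio ≈ 2.414; 2:1 ≈ 2.000; root-3 ≈ 1.732; 3:2 ≈ 1.500.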